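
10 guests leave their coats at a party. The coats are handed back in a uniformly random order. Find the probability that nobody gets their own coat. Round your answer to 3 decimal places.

This is the derangement probability: permutations of 10 with no fixed point.
D(10) = 10! · (1 − 1/1! + 1/2! − ··· + (−1)^10/10!) = 1334961.
P = 1334961/3628800 = 16481/44800 ≈ 0.368.

0.368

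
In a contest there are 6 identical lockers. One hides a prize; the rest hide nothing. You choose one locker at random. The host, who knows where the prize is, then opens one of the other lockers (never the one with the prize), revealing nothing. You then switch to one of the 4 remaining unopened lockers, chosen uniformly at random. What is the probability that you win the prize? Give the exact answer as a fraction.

Your original locker holds the prize with probability 1/6, so the other 5 collectively hold it with probability 5/6.
The host can always find an empty locker to open, so this doesn't change that 5/6; it is now spread over the 4 remaining unopened lockers.
P(win by switching) = (5/6) · (1/4) = 5/24.

5/24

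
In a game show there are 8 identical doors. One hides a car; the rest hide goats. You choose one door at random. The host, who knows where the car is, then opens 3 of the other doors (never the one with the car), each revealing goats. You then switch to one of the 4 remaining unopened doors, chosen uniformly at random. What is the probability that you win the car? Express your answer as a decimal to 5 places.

Your original door holds the car with probability 1/8, so the other 7 collectively hold it with probability 7/8.
The host can always find 3 empty doors to open, so the reveals don't change that 7/8; it is now spread over the 4 remaining unopened doors.
P(win by switching) = (7/8) · (1/4) = 7/32 ≈ 0.21875.

0.21875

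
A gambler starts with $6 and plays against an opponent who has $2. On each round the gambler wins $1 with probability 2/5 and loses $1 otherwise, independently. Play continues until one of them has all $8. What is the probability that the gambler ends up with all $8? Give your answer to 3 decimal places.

Let r = q/p = (3/5)/(2/5) = 3/2. The recurrence P(i) = p·P(i+1) + q·P(i−1) with P(0)=0, P(8)=1 gives P(i) = (1 − r^i)/(1 − r^8).
P(6) = (1 − (3/2)^6) / (1 − (3/2)^8) = 532/1261 ≈ 0.422.

0.422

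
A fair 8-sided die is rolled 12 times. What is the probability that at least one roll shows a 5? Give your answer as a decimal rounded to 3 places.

P(no roll shows a 5) = (7/8)^12 ≈ 0.201.
P(at least one) = 1 − 0.201 = 0.799.

0.799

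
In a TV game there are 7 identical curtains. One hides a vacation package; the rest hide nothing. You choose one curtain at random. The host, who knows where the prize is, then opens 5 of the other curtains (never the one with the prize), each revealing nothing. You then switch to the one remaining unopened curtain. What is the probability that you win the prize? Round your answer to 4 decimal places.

Your original curtain holds the prize with probability 1/7, so the other 6 collectively hold it with probability 6/7.
The host can always find 5 empty curtains to open, so the reveals don't change that 6/7; it is now spread over the 1 remaining unopened curtain.
P(win by switching) = (6/7) · (1/1) = 6/7 ≈ 0.8571.

0.8571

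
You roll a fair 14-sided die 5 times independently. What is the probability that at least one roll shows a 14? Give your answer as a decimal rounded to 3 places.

P(no roll shows a 14) = (13/14)^5 ≈ 0.690.
P(at least one) = 1 − 0.690 = 0.310.

0.310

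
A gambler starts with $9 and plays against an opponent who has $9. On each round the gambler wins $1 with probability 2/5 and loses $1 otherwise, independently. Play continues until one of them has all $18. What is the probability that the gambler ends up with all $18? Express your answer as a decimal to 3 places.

Let r = q/p = (3/5)/(2/5) = 3/2. The recurrence P(i) = p·P(i+1) + q·P(i−1) with P(0)=0, P(18)=1 gives P(i) = (1 − r^i)/(1 − r^18).
P(9) = (1 − (3/2)^9) / (1 − (3/2)^18) = 512/20195 ≈ 0.025.

0.025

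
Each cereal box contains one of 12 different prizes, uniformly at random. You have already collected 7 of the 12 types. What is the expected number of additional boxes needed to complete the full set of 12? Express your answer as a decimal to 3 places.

Starting from 7 distinct types, each trial gives a new one with probability (12−i)/12 when i types are held, so the wait for the next new type is 12/(12−i).
E = 12/5 + 12/4 + 12/3 + 12/2 + 12/1 = 137/5 ≈ 27.400.

27.400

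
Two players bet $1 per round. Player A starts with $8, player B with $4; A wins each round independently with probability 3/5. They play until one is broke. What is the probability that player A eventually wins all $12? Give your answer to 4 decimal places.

Let r = q/p = (2/5)/(3/5) = 2/3. The recurrence P(i) = p·P(i+1) + q·P(i−1) with P(0)=0, P(12)=1 gives P(i) = (1 − r^i)/(1 − r^12).
P(8) = (1 − (2/3)^8) / (1 − (2/3)^12) = 7857/8113 ≈ 0.9684.

0.9684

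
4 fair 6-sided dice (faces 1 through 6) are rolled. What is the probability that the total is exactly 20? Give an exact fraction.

35/1296

There are 6^4 = 1296 equally likely outcomes.
The number of ordered 4-tuples from {1,…,6} summing to 20 is 35.
P(sum = 20) = 35/1296.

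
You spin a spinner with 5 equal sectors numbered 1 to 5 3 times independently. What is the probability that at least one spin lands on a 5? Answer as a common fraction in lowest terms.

61/125

P(no spin lands on a 5) = (4/5)^3 = 64/125.
P(at least one) = 1 − 64/125 = 61/125.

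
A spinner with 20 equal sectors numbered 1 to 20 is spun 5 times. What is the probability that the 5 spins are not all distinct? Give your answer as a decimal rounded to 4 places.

P(all 5 different) = 20/20 · 19/20 · ··· · 16/20 ≈ 0.5814.
P(at least two equal) = 1 − 0.5814 = 0.4186.

0.4186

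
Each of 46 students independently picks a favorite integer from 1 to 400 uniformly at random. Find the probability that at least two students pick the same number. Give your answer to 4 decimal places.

It's easier to compute the probability that all 46 are distinct.
P(all distinct) = 400/400 · 399/400 · ··· · 355/400 ≈ 0.0678.
So the probability of at least one match is 1 − 0.0678 = 0.9322.

0.9322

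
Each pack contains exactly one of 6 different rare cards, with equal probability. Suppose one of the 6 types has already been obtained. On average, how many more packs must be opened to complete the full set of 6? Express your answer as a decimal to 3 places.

Starting from 1 distinct type, each trial gives a new one with probability (6−i)/6 when i types are held, so the wait for the next new type is 6/(6−i).
E = 6/5 + 6/4 + 6/3 + 6/2 + 6/1 = 137/10 ≈ 13.700.

13.700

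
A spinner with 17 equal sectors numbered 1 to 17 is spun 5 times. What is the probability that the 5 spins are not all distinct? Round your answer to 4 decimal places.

P(all 5 different) = 17/17 · 16/17 · ··· · 13/17 ≈ 0.5230.
P(at least two equal) = 1 − 0.5230 = 0.4770.

0.4770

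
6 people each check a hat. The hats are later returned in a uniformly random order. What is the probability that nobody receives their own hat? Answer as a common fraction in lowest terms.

This is the derangement probability: permutations of 6 with no fixed point.
D(6) = 6! · (1 − 1/1! + 1/2! − ··· + (−1)^6/6!) = 265.
P = 265/720 = 53/144.

53/144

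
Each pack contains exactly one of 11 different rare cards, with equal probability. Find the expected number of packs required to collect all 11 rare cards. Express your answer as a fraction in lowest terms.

83711/2520

After i distinct types are collected, each trial gives a new one with probability (11−i)/11, so the expected wait for the next new type is 11/(11−i).
E = 11/11 + 11/10 + 11/9 + 11/8 + 11/7 + 11/6 + 11/5 + 11/4 + 11/3 + 11/2 + 11/1 = 83711/2520.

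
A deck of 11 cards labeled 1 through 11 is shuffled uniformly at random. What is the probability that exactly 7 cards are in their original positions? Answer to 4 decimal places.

0.0001

Choose which 7 of the 11 are fixed: C(11,7) = 330 ways.
The remaining 4 must have no fixed point: D(4) = 9.
P = 330·9/39916800 = 1/13440 ≈ 0.0001.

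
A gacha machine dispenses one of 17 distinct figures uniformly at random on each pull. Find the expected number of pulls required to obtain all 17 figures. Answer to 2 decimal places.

After i distinct types are collected, each trial gives a new one with probability (17−i)/17, so the expected wait for the next new type is 17/(17−i).
E = 17/17 + 17/16 + 17/15 + 17/14 + 17/13 + 17/12 + 17/11 + 17/10 + 17/9 + 17/8 + 17/7 + 17/6 + 17/5 + 17/4 + 17/3 + 17/2 + 17/1 = 42142223/720720 ≈ 58.47.

58.47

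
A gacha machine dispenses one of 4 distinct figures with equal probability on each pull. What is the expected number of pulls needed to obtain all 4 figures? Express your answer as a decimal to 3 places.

After i distinct types are collected, each trial gives a new one with probability (4−i)/4, so the expected wait for the next new type is 4/(4−i).
E = 4/4 + 4/3 + 4/2 + 4/1 = 25/3 ≈ 8.333.

8.333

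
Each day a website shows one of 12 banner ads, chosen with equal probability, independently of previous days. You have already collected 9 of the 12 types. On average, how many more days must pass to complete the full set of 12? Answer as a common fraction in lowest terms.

Starting from 9 distinct types, each trial gives a new one with probability (12−i)/12 when i types are held, so the wait for the next new type is 12/(12−i).
E = 12/3 + 12/2 + 12/1 = 22.

22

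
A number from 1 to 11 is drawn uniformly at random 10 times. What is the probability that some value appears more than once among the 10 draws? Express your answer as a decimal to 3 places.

0.998

P(all 10 different) = 11/11 · 10/11 · ··· · 2/11 ≈ 0.002.
P(at least two equal) = 1 − 0.002 = 0.998.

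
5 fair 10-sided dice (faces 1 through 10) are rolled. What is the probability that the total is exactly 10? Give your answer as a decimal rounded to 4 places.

0.0013

There are 10^5 = 100000 equally likely outcomes.
The number of ordered 5-tuples from {1,…,10} summing to 10 is 126.
P(sum = 10) = 126/100000 = 63/50000 ≈ 0.0013.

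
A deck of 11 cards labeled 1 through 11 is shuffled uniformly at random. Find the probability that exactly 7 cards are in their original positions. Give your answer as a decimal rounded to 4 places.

Choose which 7 of the 11 are fixed: C(11,7) = 330 ways.
The remaining 4 must have no fixed point: D(4) = 9.
P = 330·9/39916800 = 1/13440 ≈ 0.0001.

0.0001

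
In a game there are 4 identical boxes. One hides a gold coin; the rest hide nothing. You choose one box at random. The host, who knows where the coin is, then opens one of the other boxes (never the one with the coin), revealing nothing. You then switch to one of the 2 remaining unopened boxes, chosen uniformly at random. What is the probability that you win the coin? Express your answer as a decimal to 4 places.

0.3750

Your original box holds the coin with probability 1/4, so the other 3 collectively hold it with probability 3/4.
The host can always find an empty box to open, so this doesn't change that 3/4; it is now spread over the 2 remaining unopened boxes.
P(win by switching) = (3/4) · (1/2) = 3/8 ≈ 0.3750.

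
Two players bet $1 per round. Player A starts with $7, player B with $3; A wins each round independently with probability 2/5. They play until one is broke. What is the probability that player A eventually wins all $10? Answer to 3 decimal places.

0.284

Let r = q/p = (3/5)/(2/5) = 3/2. The recurrence P(i) = p·P(i+1) + q·P(i−1) with P(0)=0, P(10)=1 gives P(i) = (1 − r^i)/(1 − r^10).
P(7) = (1 − (3/2)^7) / (1 − (3/2)^10) = 16472/58025 ≈ 0.284.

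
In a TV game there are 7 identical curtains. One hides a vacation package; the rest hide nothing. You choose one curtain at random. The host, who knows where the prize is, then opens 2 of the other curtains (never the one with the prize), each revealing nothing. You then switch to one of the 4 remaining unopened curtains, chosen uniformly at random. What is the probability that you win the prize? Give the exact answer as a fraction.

3/14

Your original curtain holds the prize with probability 1/7, so the other 6 collectively hold it with probability 6/7.
The host can always find 2 empty curtains to open, so the reveals don't change that 6/7; it is now spread over the 4 remaining unopened curtains.
P(win by switching) = (6/7) · (1/4) = 3/14.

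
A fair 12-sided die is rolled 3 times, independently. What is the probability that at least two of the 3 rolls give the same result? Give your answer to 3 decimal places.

0.236

P(all 3 different) = 12/12 · 11/12 · ··· · 10/12 ≈ 0.764.
P(at least two equal) = 1 − 0.764 = 0.236.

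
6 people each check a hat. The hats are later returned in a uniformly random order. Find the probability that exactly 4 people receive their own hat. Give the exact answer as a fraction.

Choose which 4 of the 6 are fixed: C(6,4) = 15 ways.
The remaining 2 must have no fixed point: D(2) = 1.
P = 15·1/720 = 1/48.

1/48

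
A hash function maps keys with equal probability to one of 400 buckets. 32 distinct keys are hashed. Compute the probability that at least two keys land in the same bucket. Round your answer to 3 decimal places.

0.720

It's easier to compute the probability that all 32 are distinct.
P(all distinct) = 400/400 · 399/400 · ··· · 369/400 ≈ 0.280.
So the probability of at least one match is 1 − 0.280 = 0.720.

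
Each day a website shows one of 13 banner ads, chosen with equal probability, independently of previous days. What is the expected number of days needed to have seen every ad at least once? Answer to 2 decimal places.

41.34

After i distinct types are collected, each trial gives a new one with probability (13−i)/13, so the expected wait for the next new type is 13/(13−i).
E = 13/13 + 13/12 + 13/11 + 13/10 + 13/9 + 13/8 + 13/7 + 13/6 + 13/5 + 13/4 + 13/3 + 13/2 + 13/1 = 1145993/27720 ≈ 41.34.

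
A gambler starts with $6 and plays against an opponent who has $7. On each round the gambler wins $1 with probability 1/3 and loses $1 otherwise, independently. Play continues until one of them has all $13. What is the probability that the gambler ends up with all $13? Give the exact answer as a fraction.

Let r = q/p = (2/3)/(1/3) = 2. The recurrence P(i) = p·P(i+1) + q·P(i−1) with P(0)=0, P(13)=1 gives P(i) = (1 − r^i)/(1 − r^13).
P(6) = (1 − (2)^6) / (1 − (2)^13) = 63/8191.

63/8191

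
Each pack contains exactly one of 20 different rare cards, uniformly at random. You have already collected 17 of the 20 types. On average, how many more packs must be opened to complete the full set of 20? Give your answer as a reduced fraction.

Starting from 17 distinct types, each trial gives a new one with probability (20−i)/20 when i types are held, so the wait for the next new type is 20/(20−i).
E = 20/3 + 20/2 + 20/1 = 110/3.

110/3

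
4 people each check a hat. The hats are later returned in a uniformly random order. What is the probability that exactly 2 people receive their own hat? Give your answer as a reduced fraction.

1/4

Choose which 2 of the 4 are fixed: C(4,2) = 6 ways.
The remaining 2 must have no fixed point: D(2) = 1.
P = 6·1/24 = 1/4.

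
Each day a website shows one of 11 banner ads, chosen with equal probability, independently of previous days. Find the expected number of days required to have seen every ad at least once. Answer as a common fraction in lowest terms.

83711/2520

After i distinct types are collected, each trial gives a new one with probability (11−i)/11, so the expected wait for the next new type is 11/(11−i).
E = 11/11 + 11/10 + 11/9 + 11/8 + 11/7 + 11/6 + 11/5 + 11/4 + 11/3 + 11/2 + 11/1 = 83711/2520.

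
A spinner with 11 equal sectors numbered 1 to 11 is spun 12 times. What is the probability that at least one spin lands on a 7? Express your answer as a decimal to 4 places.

P(no spin lands on a 7) = (10/11)^12 ≈ 0.3186.
P(at least one) = 1 − 0.3186 = 0.6814.

0.6814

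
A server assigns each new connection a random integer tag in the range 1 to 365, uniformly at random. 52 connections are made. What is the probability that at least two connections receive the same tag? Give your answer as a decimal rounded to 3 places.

0.978

It's easier to compute the probability that all 52 are distinct.
P(all distinct) = 365/365 · 364/365 · ··· · 314/365 ≈ 0.022.
So the probability of at least one match is 1 − 0.022 = 0.978.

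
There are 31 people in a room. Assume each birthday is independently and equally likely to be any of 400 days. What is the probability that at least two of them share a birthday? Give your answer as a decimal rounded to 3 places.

It's easier to compute the probability that all 31 are distinct.
P(all distinct) = 400/400 · 399/400 · ··· · 370/400 ≈ 0.303.
So the probability of at least one match is 1 − 0.303 = 0.697.

0.697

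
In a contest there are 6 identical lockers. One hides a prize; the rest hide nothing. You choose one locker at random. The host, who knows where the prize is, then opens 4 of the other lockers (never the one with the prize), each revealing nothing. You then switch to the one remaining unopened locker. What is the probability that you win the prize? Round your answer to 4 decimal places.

Your original locker holds the prize with probability 1/6, so the other 5 collectively hold it with probability 5/6.
The host can always find 4 empty lockers to open, so the reveals don't change that 5/6; it is now spread over the 1 remaining unopened locker.
P(win by switching) = (5/6) · (1/1) = 5/6 ≈ 0.8333.

0.8333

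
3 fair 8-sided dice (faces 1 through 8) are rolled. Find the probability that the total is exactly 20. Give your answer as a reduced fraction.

There are 8^3 = 512 equally likely outcomes.
The number of ordered 3-tuples from {1,…,8} summing to 20 is 15.
P(sum = 20) = 15/512.

15/512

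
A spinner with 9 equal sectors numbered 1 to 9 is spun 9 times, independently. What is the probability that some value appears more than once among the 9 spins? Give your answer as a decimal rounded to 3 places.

P(all 9 different) = 9/9 · 8/9 · ··· · 1/9 ≈ 0.001.
P(at least two equal) = 1 − 0.001 = 0.999.

0.999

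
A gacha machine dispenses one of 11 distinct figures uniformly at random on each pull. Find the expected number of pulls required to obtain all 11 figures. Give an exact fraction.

83711/2520

After i distinct types are collected, each trial gives a new one with probability (11−i)/11, so the expected wait for the next new type is 11/(11−i).
E = 11/11 + 11/10 + 11/9 + 11/8 + 11/7 + 11/6 + 11/5 + 11/4 + 11/3 + 11/2 + 11/1 = 83711/2520.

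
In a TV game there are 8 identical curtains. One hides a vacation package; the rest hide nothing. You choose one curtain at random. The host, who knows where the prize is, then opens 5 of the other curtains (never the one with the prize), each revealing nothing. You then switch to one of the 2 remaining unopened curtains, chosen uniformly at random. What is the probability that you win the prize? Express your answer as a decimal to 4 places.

0.4375

Your original curtain holds the prize with probability 1/8, so the other 7 collectively hold it with probability 7/8.
The host can always find 5 empty curtains to open, so the reveals don't change that 7/8; it is now spread over the 2 remaining unopened curtains.
P(win by switching) = (7/8) · (1/2) = 7/16 ≈ 0.4375.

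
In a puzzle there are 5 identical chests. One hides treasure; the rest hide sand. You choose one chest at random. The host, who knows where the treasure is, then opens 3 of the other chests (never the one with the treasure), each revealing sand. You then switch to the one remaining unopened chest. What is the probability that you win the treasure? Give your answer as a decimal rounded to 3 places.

0.800

Your original chest holds the treasure with probability 1/5, so the other 4 collectively hold it with probability 4/5.
The host can always find 3 empty chests to open, so the reveals don't change that 4/5; it is now spread over the 1 remaining unopened chest.
P(win by switching) = (4/5) · (1/1) = 4/5 ≈ 0.800.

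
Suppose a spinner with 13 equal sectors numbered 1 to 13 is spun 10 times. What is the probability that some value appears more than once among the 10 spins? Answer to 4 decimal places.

P(all 10 different) = 13/13 · 12/13 · ··· · 4/13 ≈ 0.0075.
P(at least two equal) = 1 − 0.0075 = 0.9925.

0.9925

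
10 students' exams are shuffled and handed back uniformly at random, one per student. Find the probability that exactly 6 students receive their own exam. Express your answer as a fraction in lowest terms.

1/1920

Choose which 6 of the 10 are fixed: C(10,6) = 210 ways.
The remaining 4 must have no fixed point: D(4) = 9.
P = 210·9/3628800 = 1/1920.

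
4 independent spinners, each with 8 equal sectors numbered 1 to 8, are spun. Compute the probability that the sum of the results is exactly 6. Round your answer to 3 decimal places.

There are 8^4 = 4096 equally likely outcomes.
The number of ordered 4-tuples from {1,…,8} summing to 6 is 10.
P(sum = 6) = 10/4096 = 5/2048 ≈ 0.002.

0.002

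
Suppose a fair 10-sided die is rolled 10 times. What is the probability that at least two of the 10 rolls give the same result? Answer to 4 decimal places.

P(all 10 different) = 10/10 · 9/10 · ··· · 1/10 ≈ 0.0004.
P(at least two equal) = 1 − 0.0004 = 0.9996.

0.9996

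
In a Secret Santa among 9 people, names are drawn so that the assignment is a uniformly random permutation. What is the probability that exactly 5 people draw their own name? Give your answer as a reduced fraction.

Choose which 5 of the 9 are fixed: C(9,5) = 126 ways.
The remaining 4 must have no fixed point: D(4) = 9.
P = 126·9/362880 = 1/320.

1/320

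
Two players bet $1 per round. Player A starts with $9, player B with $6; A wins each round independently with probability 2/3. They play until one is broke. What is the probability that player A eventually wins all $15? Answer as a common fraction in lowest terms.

4672/4681

Let r = q/p = (1/3)/(2/3) = 1/2. The recurrence P(i) = p·P(i+1) + q·P(i−1) with P(0)=0, P(15)=1 gives P(i) = (1 − r^i)/(1 − r^15).
P(9) = (1 − (1/2)^9) / (1 − (1/2)^15) = 4672/4681.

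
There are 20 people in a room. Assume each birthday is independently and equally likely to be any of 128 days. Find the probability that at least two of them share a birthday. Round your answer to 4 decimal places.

0.7911

It's easier to compute the probability that all 20 are distinct.
P(all distinct) = 128/128 · 127/128 · ··· · 109/128 ≈ 0.2089.
So the probability of at least one match is 1 − 0.2089 = 0.7911.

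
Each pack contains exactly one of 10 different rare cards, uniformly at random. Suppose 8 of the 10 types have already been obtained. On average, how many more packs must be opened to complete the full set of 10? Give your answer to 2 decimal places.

Starting from 8 distinct types, each trial gives a new one with probability (10−i)/10 when i types are held, so the wait for the next new type is 10/(10−i).
E = 10/2 + 10/1 = 15 ≈ 15.00.

15.00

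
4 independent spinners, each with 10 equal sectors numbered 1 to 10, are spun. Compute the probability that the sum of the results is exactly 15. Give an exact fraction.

87/2500

There are 10^4 = 10000 equally likely outcomes.
The number of ordered 4-tuples from {1,…,10} summing to 15 is 348.
P(sum = 15) = 348/10000 = 87/2500.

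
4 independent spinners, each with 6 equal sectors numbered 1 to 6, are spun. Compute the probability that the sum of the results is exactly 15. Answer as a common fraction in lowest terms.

35/324

There are 6^4 = 1296 equally likely outcomes.
The number of ordered 4-tuples from {1,…,6} summing to 15 is 140.
P(sum = 15) = 140/1296 = 35/324.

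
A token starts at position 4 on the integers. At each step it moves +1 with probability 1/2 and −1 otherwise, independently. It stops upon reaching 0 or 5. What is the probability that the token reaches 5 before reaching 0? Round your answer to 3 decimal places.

With a fair step, P(i) = ½P(i−1) + ½P(i+1) with P(0)=0, P(5)=1 has the linear solution P(i) = i/5.
P(4) = 4/5 ≈ 0.800.

0.800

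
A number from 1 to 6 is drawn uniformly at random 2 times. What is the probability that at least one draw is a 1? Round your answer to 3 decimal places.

P(no draw is a 1) = (5/6)^2 ≈ 0.694.
P(at least one) = 1 − 0.694 = 0.306.

0.306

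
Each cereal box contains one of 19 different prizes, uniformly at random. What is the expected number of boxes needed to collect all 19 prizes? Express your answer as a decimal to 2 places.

67.41

After i distinct types are collected, each trial gives a new one with probability (19−i)/19, so the expected wait for the next new type is 19/(19−i).
E = 19/19 + 19/18 + 19/17 + 19/16 + 19/15 + 19/14 + 19/13 + 19/12 + 19/11 + 19/10 + 19/9 + 19/8 + 19/7 + 19/6 + 19/5 + 19/4 + 19/3 + 19/2 + 19/1 = 275295799/4084080 ≈ 67.41.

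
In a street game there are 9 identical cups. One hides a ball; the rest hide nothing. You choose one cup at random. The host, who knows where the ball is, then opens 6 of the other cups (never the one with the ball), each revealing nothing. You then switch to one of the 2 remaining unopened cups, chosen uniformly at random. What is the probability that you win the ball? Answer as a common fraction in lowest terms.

4/9

Your original cup holds the ball with probability 1/9, so the other 8 collectively hold it with probability 8/9.
The host can always find 6 empty cups to open, so the reveals don't change that 8/9; it is now spread over the 2 remaining unopened cups.
P(win by switching) = (8/9) · (1/2) = 4/9.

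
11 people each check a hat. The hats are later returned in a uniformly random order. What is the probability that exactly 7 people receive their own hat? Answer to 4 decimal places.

0.0001

Choose which 7 of the 11 are fixed: C(11,7) = 330 ways.
The remaining 4 must have no fixed point: D(4) = 9.
P = 330·9/39916800 = 1/13440 ≈ 0.0001.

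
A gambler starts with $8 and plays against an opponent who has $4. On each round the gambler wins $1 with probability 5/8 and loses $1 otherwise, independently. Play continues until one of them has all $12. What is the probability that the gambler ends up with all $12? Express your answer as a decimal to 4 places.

0.9853

Let r = q/p = (3/8)/(5/8) = 3/5. The recurrence P(i) = p·P(i+1) + q·P(i−1) with P(0)=0, P(12)=1 gives P(i) = (1 − r^i)/(1 − r^12).
P(8) = (1 − (3/5)^8) / (1 − (3/5)^12) = 441250/447811 ≈ 0.9853.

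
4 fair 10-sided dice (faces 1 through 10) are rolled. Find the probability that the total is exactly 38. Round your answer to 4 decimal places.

0.0010

There are 10^4 = 10000 equally likely outcomes.
The number of ordered 4-tuples from {1,…,10} summing to 38 is 10.
P(sum = 38) = 10/10000 = 1/1000 ≈ 0.0010.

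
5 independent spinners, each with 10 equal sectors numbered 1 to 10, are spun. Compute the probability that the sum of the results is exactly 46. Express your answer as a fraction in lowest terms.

There are 10^5 = 100000 equally likely outcomes.
The number of ordered 5-tuples from {1,…,10} summing to 46 is 70.
P(sum = 46) = 70/100000 = 7/10000.

7/10000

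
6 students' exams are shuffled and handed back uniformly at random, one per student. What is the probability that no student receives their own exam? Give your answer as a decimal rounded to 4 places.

This is the derangement probability: permutations of 6 with no fixed point.
D(6) = 6! · (1 − 1/1! + 1/2! − ··· + (−1)^6/6!) = 265.
P = 265/720 = 53/144 ≈ 0.3681.

0.3681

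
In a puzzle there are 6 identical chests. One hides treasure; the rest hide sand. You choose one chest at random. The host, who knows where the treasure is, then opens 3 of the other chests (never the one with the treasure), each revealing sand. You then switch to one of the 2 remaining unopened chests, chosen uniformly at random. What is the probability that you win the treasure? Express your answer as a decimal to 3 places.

0.417

Your original chest holds the treasure with probability 1/6, so the other 5 collectively hold it with probability 5/6.
The host can always find 3 empty chests to open, so the reveals don't change that 5/6; it is now spread over the 2 remaining unopened chests.
P(win by switching) = (5/6) · (1/2) = 5/12 ≈ 0.417.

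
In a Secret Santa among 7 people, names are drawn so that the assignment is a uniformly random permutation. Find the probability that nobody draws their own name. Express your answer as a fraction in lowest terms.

This is the derangement probability: permutations of 7 with no fixed point.
D(7) = 7! · (1 − 1/1! + 1/2! − ··· + (−1)^7/7!) = 1854.
P = 1854/5040 = 103/280.

103/280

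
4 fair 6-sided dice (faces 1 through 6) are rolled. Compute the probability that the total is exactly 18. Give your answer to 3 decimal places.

0.062

There are 6^4 = 1296 equally likely outcomes.
The number of ordered 4-tuples from {1,…,6} summing to 18 is 80.
P(sum = 18) = 80/1296 = 5/81 ≈ 0.062.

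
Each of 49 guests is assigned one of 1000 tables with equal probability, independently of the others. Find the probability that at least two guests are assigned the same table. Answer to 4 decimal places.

It's easier to compute the probability that all 49 are distinct.
P(all distinct) = 1000/1000 · 999/1000 · ··· · 952/1000 ≈ 0.3026.
So the probability of at least one match is 1 − 0.3026 = 0.6974.

0.6974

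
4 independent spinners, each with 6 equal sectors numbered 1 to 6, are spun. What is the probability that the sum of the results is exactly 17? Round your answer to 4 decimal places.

There are 6^4 = 1296 equally likely outcomes.
The number of ordered 4-tuples from {1,…,6} summing to 17 is 104.
P(sum = 17) = 104/1296 = 13/162 ≈ 0.0802.

0.0802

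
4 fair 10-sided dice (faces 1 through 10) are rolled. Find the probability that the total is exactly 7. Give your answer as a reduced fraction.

1/500

There are 10^4 = 10000 equally likely outcomes.
The number of ordered 4-tuples from {1,…,10} summing to 7 is 20.
P(sum = 7) = 20/10000 = 1/500.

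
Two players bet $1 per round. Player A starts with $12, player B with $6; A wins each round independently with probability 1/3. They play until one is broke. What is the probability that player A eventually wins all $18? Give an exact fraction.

Let r = q/p = (2/3)/(1/3) = 2. The recurrence P(i) = p·P(i+1) + q·P(i−1) with P(0)=0, P(18)=1 gives P(i) = (1 − r^i)/(1 − r^18).
P(12) = (1 − (2)^12) / (1 − (2)^18) = 65/4161.

65/4161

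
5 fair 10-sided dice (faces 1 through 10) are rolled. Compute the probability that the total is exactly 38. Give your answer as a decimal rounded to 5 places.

There are 10^5 = 100000 equally likely outcomes.
The number of ordered 5-tuples from {1,…,10} summing to 38 is 1745.
P(sum = 38) = 1745/100000 = 349/20000 ≈ 0.01745.

0.01745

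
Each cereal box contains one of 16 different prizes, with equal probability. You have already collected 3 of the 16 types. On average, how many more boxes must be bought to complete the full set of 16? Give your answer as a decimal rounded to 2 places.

50.88

Starting from 3 distinct types, each trial gives a new one with probability (16−i)/16 when i types are held, so the wait for the next new type is 16/(16−i).
E = 16/13 + 16/12 + 16/11 + 16/10 + 16/9 + 16/8 + 16/7 + 16/6 + 16/5 + 16/4 + 16/3 + 16/2 + 16/1 = 2291986/45045 ≈ 50.88.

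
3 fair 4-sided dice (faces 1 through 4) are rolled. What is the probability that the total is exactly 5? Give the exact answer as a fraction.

There are 4^3 = 64 equally likely outcomes.
The number of ordered 3-tuples from {1,…,4} summing to 5 is 6.
P(sum = 5) = 6/64 = 3/32.

3/32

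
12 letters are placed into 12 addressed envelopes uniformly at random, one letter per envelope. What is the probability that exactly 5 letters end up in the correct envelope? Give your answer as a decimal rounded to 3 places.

0.003

Choose which 5 of the 12 are fixed: C(12,5) = 792 ways.
The remaining 7 must have no fixed point: D(7) = 1854.
P = 792·1854/479001600 = 103/33600 ≈ 0.003.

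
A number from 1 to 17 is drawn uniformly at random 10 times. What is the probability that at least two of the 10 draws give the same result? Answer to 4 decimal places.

P(all 10 different) = 17/17 · 16/17 · ··· · 8/17 ≈ 0.0350.
P(at least two equal) = 1 − 0.0350 = 0.9650.

0.9650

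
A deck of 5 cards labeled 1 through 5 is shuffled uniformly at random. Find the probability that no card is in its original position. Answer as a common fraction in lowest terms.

11/30

This is the derangement probability: permutations of 5 with no fixed point.
D(5) = 5! · (1 − 1/1! + 1/2! − ··· + (−1)^5/5!) = 44.
P = 44/120 = 11/30.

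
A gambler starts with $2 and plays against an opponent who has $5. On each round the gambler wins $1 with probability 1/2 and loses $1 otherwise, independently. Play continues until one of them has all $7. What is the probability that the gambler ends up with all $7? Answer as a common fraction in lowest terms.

2/7

With a fair step, P(i) = ½P(i−1) + ½P(i+1) with P(0)=0, P(7)=1 has the linear solution P(i) = i/7.
P(2) = 2/7.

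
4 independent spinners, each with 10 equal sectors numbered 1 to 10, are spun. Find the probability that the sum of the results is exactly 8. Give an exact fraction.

There are 10^4 = 10000 equally likely outcomes.
The number of ordered 4-tuples from {1,…,10} summing to 8 is 35.
P(sum = 8) = 35/10000 = 7/2000.

7/2000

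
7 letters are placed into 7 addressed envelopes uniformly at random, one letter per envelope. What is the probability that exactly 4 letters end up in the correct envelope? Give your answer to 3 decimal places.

Choose which 4 of the 7 are fixed: C(7,4) = 35 ways.
The remaining 3 must have no fixed point: D(3) = 2.
P = 35·2/5040 = 1/72 ≈ 0.014.

0.014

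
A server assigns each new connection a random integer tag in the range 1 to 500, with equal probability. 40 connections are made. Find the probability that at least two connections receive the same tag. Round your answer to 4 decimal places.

It's easier to compute the probability that all 40 are distinct.
P(all distinct) = 500/500 · 499/500 · ··· · 461/500 ≈ 0.2013.
So the probability of at least one match is 1 − 0.2013 = 0.7987.

0.7987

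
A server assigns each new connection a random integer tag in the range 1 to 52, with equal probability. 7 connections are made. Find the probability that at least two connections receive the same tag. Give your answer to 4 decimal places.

It's easier to compute the probability that all 7 are distinct.
P(all distinct) = 52/52 · 51/52 · ··· · 46/52 ≈ 0.6559.
So the probability of at least one match is 1 − 0.6559 = 0.3441.

0.3441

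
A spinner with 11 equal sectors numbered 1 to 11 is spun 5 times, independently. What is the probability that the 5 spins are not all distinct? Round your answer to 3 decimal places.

P(all 5 different) = 11/11 · 10/11 · ··· · 7/11 ≈ 0.344.
P(at least two equal) = 1 − 0.344 = 0.656.

0.656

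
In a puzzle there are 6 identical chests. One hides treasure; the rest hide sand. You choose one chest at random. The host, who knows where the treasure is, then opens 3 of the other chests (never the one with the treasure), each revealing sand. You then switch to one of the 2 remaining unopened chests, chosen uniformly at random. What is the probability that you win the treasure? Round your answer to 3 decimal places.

Your original chest holds the treasure with probability 1/6, so the other 5 collectively hold it with probability 5/6.
The host can always find 3 empty chests to open, so the reveals don't change that 5/6; it is now spread over the 2 remaining unopened chests.
P(win by switching) = (5/6) · (1/2) = 5/12 ≈ 0.417.

0.417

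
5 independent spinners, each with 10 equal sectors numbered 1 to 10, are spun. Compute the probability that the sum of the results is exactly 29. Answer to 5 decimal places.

0.05875

There are 10^5 = 100000 equally likely outcomes.
The number of ordered 5-tuples from {1,…,10} summing to 29 is 5875.
P(sum = 29) = 5875/100000 = 47/800 ≈ 0.05875.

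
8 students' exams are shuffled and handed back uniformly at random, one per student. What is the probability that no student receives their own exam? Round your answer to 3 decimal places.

0.368

This is the derangement probability: permutations of 8 with no fixed point.
D(8) = 8! · (1 − 1/1! + 1/2! − ··· + (−1)^8/8!) = 14833.
P = 14833/40320 = 2119/5760 ≈ 0.368.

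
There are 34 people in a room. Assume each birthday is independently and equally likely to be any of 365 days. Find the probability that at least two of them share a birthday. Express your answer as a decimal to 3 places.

0.795

It's easier to compute the probability that all 34 are distinct.
P(all distinct) = 365/365 · 364/365 · ··· · 332/365 ≈ 0.205.
So the probability of at least one match is 1 − 0.205 = 0.795.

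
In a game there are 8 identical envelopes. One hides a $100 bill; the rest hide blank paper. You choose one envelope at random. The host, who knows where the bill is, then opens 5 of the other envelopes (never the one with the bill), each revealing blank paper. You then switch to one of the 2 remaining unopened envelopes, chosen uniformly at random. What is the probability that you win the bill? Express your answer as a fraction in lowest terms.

Your original envelope holds the bill with probability 1/8, so the other 7 collectively hold it with probability 7/8.
The host can always find 5 empty envelopes to open, so the reveals don't change that 7/8; it is now spread over the 2 remaining unopened envelopes.
P(win by switching) = (7/8) · (1/2) = 7/16.

7/16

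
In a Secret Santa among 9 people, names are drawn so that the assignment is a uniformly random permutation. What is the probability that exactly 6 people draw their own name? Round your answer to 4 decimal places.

0.0005

Choose which 6 of the 9 are fixed: C(9,6) = 84 ways.
The remaining 3 must have no fixed point: D(3) = 2.
P = 84·2/362880 = 1/2160 ≈ 0.0005.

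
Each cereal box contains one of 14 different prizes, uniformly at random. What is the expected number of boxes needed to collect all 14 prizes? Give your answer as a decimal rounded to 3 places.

After i distinct types are collected, each trial gives a new one with probability (14−i)/14, so the expected wait for the next new type is 14/(14−i).
E = 14/14 + 14/13 + 14/12 + 14/11 + 14/10 + 14/9 + 14/8 + 14/7 + 14/6 + 14/5 + 14/4 + 14/3 + 14/2 + 14/1 = 1171733/25740 ≈ 45.522.

45.522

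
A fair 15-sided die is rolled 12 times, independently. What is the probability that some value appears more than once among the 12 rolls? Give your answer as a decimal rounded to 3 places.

P(all 12 different) = 15/15 · 14/15 · ··· · 4/15 ≈ 0.002.
P(at least two equal) = 1 − 0.002 = 0.998.

0.998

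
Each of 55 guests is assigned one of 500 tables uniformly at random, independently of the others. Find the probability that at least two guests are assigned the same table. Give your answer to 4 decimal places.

It's easier to compute the probability that all 55 are distinct.
P(all distinct) = 500/500 · 499/500 · ··· · 446/500 ≈ 0.0458.
So the probability of at least one match is 1 − 0.0458 = 0.9542.

0.9542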